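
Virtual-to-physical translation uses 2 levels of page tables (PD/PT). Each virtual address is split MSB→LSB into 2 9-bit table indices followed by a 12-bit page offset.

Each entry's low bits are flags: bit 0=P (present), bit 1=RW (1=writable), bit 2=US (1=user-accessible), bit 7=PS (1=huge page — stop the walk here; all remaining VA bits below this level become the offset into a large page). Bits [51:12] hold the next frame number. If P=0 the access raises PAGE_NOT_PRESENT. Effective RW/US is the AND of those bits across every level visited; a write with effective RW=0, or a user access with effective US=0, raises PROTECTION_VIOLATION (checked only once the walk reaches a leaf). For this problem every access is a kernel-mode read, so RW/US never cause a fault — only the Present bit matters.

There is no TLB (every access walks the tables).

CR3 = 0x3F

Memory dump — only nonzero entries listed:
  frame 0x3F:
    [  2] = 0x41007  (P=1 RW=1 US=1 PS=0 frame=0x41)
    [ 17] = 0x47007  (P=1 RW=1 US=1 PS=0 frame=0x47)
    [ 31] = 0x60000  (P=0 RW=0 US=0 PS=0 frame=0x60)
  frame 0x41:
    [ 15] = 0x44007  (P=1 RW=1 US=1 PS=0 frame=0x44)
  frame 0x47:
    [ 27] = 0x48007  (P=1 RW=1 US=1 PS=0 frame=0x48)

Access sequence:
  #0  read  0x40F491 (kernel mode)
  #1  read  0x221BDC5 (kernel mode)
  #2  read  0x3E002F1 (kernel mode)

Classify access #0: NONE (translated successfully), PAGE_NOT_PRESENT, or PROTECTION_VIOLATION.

Per-access translation:
#0 VA=0x40F491 (r,kernel):
  lvl0: tbl 0x3F, slot 2 ⇒ 0x41007 (P1/RW1/US1/PS0)
  lvl1: tbl 0x41, slot 15 ⇒ 0x44007 (P1/RW1/US1/PS0)
  ✓ 0x44491  — 2 lookups
#1 VA=0x221BDC5 (r,kernel):
  lvl0: tbl 0x3F, slot 17 ⇒ 0x47007 (P1/RW1/US1/PS0)
  lvl1: tbl 0x47, slot 27 ⇒ 0x48007 (P1/RW1/US1/PS0)
  ✓ 0x48DC5  — 2 lookups
#2 VA=0x3E002F1 (r,kernel):
  lvl0: tbl 0x3F, slot 31 ⇒ 0x60000 (P0/RW0/US0/PS0)
  ✗ PAGE_NOT_PRESENT  [1 reads]

Access #0 fault: NONE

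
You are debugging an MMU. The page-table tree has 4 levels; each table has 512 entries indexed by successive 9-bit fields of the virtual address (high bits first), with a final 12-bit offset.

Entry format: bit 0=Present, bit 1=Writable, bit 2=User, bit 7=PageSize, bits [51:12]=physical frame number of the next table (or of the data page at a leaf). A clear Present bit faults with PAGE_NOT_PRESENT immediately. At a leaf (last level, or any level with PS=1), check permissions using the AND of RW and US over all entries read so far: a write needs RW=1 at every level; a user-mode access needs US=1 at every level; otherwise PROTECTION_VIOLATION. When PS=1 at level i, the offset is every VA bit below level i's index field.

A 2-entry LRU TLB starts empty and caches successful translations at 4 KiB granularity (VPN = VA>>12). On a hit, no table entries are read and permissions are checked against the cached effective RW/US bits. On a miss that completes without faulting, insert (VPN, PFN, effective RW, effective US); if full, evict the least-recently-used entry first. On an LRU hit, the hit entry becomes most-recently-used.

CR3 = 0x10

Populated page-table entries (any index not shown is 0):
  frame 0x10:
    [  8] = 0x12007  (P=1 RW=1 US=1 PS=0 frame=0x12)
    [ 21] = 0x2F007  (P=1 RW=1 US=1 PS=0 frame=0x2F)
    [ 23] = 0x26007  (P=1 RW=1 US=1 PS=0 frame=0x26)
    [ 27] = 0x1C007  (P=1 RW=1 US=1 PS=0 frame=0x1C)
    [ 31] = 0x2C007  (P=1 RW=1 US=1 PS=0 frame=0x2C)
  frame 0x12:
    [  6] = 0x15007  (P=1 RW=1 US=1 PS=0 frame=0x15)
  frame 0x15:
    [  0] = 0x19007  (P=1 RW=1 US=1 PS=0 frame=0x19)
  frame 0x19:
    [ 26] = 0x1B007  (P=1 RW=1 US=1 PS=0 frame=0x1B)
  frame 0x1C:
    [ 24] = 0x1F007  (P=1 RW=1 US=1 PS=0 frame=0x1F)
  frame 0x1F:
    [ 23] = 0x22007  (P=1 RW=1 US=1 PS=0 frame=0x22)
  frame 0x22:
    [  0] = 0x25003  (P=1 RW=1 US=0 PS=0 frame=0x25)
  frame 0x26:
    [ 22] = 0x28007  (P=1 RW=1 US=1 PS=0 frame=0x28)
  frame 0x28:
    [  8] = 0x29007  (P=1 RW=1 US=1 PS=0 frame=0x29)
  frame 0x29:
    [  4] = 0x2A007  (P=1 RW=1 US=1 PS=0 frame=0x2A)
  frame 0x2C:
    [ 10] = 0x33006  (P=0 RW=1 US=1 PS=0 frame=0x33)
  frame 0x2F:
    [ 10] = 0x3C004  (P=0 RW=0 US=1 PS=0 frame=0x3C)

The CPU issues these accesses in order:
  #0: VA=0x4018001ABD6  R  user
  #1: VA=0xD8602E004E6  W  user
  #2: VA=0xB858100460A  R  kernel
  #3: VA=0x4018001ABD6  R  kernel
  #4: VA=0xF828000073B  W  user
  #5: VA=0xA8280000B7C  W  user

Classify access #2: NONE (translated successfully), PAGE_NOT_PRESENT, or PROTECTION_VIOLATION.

Trace:
#0 VA=0x4018001ABD6 (r,user):
  lvl0: tbl 0x10, slot 8 ⇒ 0x12007 (P1/RW1/US1/PS0)
  lvl1: tbl 0x12, slot 6 ⇒ 0x15007 (P1/RW1/US1/PS0)
  lvl2: tbl 0x15, slot 0 ⇒ 0x19007 (P1/RW1/US1/PS0)
  lvl3: tbl 0x19, slot 26 ⇒ 0x1B007 (P1/RW1/US1/PS0)
  ✓ 0x1BBD6  — 4 lookups
#1 VA=0xD8602E004E6 (w,user):
  lvl0: tbl 0x10, slot 27 ⇒ 0x1C007 (P1/RW1/US1/PS0)
  lvl1: tbl 0x1C, slot 24 ⇒ 0x1F007 (P1/RW1/US1/PS0)
  lvl2: tbl 0x1F, slot 23 ⇒ 0x22007 (P1/RW1/US1/PS0)
  lvl3: tbl 0x22, slot 0 ⇒ 0x25003 (P1/RW1/US0/PS0)
  ✗ PROTECTION_VIOLATION  [4 reads]
#2 VA=0xB858100460A (r,kernel):
  lvl0: tbl 0x10, slot 23 ⇒ 0x26007 (P1/RW1/US1/PS0)
  lvl1: tbl 0x26, slot 22 ⇒ 0x28007 (P1/RW1/US1/PS0)
  lvl2: tbl 0x28, slot 8 ⇒ 0x29007 (P1/RW1/US1/PS0)
  lvl3: tbl 0x29, slot 4 ⇒ 0x2A007 (P1/RW1/US1/PS0)
  ✓ 0x2A60A  — 4 lookups
#3 VA=0x4018001ABD6 (r,kernel):
  TLB hit vpn=0x4018001A → PA=0x1BBD6
#4 VA=0xF828000073B (w,user):
  lvl0: tbl 0x10, slot 31 ⇒ 0x2C007 (P1/RW1/US1/PS0)
  lvl1: tbl 0x2C, slot 10 ⇒ 0x33006 (P0/RW1/US1/PS0)
  ✗ PAGE_NOT_PRESENT  [2 reads]
#5 VA=0xA8280000B7C (w,user):
  lvl0: tbl 0x10, slot 21 ⇒ 0x2F007 (P1/RW1/US1/PS0)
  lvl1: tbl 0x2F, slot 10 ⇒ 0x3C004 (P0/RW0/US1/PS0)
  ✗ PAGE_NOT_PRESENT  [2 reads]

Access #2 fault: NONE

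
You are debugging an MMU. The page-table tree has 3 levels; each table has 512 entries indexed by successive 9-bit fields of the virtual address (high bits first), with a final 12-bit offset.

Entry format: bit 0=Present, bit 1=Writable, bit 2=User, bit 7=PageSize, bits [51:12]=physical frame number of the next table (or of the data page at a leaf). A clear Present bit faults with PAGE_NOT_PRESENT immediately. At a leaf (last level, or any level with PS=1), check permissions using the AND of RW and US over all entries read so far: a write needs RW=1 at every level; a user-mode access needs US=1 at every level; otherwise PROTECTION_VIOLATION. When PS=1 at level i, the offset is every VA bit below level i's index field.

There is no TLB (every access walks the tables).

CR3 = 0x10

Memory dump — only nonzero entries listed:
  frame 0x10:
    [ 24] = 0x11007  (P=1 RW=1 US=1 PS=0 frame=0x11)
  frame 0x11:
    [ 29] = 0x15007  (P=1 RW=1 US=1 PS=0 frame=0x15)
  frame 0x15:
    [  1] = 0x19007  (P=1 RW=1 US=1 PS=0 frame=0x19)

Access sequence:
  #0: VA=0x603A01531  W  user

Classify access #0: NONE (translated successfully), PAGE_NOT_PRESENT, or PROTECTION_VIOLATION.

Trace:
#0 VA=0x603A01531 (w,user):
  L0 @0x10[24] → 0x11007  P=1,RW=1,US=1,PS=0
  L1 @0x11[29] → 0x15007  P=1,RW=1,US=1,PS=0
  L2 @0x15[1] → 0x19007  P=1,RW=1,US=1,PS=0
  ✓ 0x19531  — 3 lookups

Access #0 fault: NONE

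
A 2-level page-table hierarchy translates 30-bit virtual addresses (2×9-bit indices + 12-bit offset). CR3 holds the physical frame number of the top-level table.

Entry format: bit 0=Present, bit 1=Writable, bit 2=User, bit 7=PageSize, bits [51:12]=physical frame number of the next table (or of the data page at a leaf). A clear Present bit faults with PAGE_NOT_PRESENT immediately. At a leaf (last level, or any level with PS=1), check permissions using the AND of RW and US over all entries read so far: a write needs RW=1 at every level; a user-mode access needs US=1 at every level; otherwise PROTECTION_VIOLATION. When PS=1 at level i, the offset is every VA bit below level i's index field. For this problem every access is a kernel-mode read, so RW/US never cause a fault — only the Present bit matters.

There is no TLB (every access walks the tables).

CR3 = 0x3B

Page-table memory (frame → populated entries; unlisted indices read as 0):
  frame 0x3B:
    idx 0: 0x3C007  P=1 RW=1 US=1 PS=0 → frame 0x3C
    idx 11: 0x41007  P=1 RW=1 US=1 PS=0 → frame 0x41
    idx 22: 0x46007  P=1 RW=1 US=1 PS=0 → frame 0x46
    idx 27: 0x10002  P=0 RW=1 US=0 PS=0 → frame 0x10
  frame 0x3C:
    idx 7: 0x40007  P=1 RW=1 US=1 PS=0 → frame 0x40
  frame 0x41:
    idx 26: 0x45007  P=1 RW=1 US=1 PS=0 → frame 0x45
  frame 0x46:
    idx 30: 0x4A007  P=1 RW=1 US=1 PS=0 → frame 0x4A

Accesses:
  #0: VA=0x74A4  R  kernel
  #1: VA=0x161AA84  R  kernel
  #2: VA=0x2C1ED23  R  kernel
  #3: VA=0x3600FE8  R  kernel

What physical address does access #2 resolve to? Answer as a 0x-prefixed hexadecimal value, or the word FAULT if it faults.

Walk each access:
#0 VA=0x74A4 (r,kernel):
  L0: frame=0x3B idx=0 entry=0x3C007 [P=1 RW=1 US=1 PS=0]
  L1: frame=0x3C idx=7 entry=0x40007 [P=1 RW=1 US=1 PS=0]
  → PA=0x404A4  (2 entries read)
#1 VA=0x161AA84 (r,kernel):
  L0: frame=0x3B idx=11 entry=0x41007 [P=1 RW=1 US=1 PS=0]
  L1: frame=0x41 idx=26 entry=0x45007 [P=1 RW=1 US=1 PS=0]
  → PA=0x45A84  (2 entries read)
#2 VA=0x2C1ED23 (r,kernel):
  L0: frame=0x3B idx=22 entry=0x46007 [P=1 RW=1 US=1 PS=0]
  L1: frame=0x46 idx=30 entry=0x4A007 [P=1 RW=1 US=1 PS=0]
  → PA=0x4AD23  (2 entries read)
#3 VA=0x3600FE8 (r,kernel):
  L0: frame=0x3B idx=27 entry=0x10002 [P=0 RW=1 US=0 PS=0]
  ⇒ fault: PAGE_NOT_PRESENT  — 1 lookups

Access #2 PA: 0x4AD23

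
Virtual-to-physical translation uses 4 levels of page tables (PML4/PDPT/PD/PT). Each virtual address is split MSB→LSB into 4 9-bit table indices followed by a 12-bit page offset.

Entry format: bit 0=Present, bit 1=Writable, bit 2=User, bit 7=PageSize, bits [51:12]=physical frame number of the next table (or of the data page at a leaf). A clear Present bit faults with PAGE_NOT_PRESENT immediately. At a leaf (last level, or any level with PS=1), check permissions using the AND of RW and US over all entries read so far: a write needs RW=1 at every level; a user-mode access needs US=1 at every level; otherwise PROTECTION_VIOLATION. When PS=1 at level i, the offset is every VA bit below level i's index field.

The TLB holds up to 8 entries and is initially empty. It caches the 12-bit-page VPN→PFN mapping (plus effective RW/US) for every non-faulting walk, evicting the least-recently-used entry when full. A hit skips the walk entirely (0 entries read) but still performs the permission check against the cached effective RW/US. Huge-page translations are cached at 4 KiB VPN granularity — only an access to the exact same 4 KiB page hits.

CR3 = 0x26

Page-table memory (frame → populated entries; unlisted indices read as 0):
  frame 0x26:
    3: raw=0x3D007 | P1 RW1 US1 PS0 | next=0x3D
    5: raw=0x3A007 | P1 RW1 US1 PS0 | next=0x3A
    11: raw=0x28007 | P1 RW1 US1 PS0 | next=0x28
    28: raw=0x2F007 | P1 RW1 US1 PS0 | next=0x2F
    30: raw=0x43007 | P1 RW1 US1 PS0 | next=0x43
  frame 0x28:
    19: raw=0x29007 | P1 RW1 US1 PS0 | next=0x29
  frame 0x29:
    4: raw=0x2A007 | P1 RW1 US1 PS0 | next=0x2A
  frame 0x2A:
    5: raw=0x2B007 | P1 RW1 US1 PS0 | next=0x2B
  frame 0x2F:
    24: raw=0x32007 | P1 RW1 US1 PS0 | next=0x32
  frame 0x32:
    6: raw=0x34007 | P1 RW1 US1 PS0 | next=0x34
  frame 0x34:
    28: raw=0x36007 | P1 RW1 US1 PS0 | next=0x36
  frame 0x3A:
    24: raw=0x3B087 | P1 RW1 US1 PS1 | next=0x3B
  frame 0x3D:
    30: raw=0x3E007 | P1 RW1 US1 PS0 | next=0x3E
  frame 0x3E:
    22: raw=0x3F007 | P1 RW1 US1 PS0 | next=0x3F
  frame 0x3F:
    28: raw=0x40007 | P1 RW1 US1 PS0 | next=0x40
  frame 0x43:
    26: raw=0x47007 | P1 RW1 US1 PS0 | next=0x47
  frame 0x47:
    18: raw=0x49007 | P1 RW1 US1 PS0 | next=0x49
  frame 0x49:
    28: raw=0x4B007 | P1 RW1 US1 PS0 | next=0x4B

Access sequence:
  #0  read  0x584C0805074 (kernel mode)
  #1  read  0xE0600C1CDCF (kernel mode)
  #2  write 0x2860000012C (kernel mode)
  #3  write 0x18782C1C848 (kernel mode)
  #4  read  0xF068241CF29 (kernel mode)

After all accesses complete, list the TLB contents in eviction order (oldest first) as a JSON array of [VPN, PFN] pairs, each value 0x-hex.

Walk each access:
#0 VA=0x584C0805074 (r,kernel):
  L0 @0x26[11] → 0x28007  P=1,RW=1,US=1,PS=0
  L1 @0x28[19] → 0x29007  P=1,RW=1,US=1,PS=0
  L2 @0x29[4] → 0x2A007  P=1,RW=1,US=1,PS=0
  L3 @0x2A[5] → 0x2B007  P=1,RW=1,US=1,PS=0
  ✓ 0x2B074  — 4 lookups
#1 VA=0xE0600C1CDCF (r,kernel):
  L0 @0x26[28] → 0x2F007  P=1,RW=1,US=1,PS=0
  L1 @0x2F[24] → 0x32007  P=1,RW=1,US=1,PS=0
  L2 @0x32[6] → 0x34007  P=1,RW=1,US=1,PS=0
  L3 @0x34[28] → 0x36007  P=1,RW=1,US=1,PS=0
  ✓ 0x36DCF  — 4 lookups
#2 VA=0x2860000012C (w,kernel):
  L0 @0x26[5] → 0x3A007  P=1,RW=1,US=1,PS=0
  L1 @0x3A[24] → 0x3B087  P=1,RW=1,US=1,PS=1
  ✓ 0x3B12C (huge @L1)  — 2 lookups
#3 VA=0x18782C1C848 (w,kernel):
  L0 @0x26[3] → 0x3D007  P=1,RW=1,US=1,PS=0
  L1 @0x3D[30] → 0x3E007  P=1,RW=1,US=1,PS=0
  L2 @0x3E[22] → 0x3F007  P=1,RW=1,US=1,PS=0
  L3 @0x3F[28] → 0x40007  P=1,RW=1,US=1,PS=0
  ✓ 0x40848  — 4 lookups
#4 VA=0xF068241CF29 (r,kernel):
  L0 @0x26[30] → 0x43007  P=1,RW=1,US=1,PS=0
  L1 @0x43[26] → 0x47007  P=1,RW=1,US=1,PS=0
  L2 @0x47[18] → 0x49007  P=1,RW=1,US=1,PS=0
  L3 @0x49[28] → 0x4B007  P=1,RW=1,US=1,PS=0
  ✓ 0x4BF29  — 4 lookups

TLB: [["0x584C0805", "0x2B"], ["0xE0600C1C", "0x36"], ["0x28600000", "0x3B"], ["0x18782C1C", "0x40"], ["0xF068241C", "0x4B"]]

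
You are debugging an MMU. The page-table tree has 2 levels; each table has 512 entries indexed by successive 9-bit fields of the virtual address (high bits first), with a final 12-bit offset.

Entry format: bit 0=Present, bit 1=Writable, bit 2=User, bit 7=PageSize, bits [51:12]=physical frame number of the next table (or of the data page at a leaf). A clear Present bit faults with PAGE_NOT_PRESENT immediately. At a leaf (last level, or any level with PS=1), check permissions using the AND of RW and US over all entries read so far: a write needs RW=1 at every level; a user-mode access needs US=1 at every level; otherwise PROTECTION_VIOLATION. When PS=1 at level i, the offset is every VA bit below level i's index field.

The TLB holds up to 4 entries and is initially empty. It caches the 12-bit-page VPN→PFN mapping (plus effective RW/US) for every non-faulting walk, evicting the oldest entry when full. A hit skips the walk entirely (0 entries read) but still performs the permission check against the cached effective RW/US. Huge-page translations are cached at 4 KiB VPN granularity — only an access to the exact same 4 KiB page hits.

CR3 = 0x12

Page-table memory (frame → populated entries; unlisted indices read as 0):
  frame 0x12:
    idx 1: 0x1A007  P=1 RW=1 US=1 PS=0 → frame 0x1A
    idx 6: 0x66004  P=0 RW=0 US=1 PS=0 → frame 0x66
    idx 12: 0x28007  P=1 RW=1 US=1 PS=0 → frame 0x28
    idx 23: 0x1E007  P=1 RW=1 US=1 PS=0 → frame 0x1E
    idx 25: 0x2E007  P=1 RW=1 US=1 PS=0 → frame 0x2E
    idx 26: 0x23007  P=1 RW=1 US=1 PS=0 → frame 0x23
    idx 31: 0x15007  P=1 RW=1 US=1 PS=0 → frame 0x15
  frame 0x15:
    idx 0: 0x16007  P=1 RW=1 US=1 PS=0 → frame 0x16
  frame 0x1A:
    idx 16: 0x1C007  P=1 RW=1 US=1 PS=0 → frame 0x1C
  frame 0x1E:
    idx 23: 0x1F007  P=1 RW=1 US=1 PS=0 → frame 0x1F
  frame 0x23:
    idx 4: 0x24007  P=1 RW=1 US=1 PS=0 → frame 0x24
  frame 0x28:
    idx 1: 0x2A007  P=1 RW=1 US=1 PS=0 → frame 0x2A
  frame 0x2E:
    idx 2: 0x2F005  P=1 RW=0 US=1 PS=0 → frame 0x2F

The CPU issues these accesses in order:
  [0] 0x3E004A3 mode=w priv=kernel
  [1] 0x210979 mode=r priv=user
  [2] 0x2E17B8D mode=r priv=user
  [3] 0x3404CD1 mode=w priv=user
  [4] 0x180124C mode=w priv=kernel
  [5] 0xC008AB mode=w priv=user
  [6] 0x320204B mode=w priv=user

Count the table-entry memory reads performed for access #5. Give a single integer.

Trace:
#0 VA=0x3E004A3 (w,kernel):
  lvl0: tbl 0x12, slot 31 ⇒ 0x15007 (P1/RW1/US1/PS0)
  lvl1: tbl 0x15, slot 0 ⇒ 0x16007 (P1/RW1/US1/PS0)
  ✓ 0x164A3  — 2 lookups
#1 VA=0x210979 (r,user):
  lvl0: tbl 0x12, slot 1 ⇒ 0x1A007 (P1/RW1/US1/PS0)
  lvl1: tbl 0x1A, slot 16 ⇒ 0x1C007 (P1/RW1/US1/PS0)
  ✓ 0x1C979  — 2 lookups
#2 VA=0x2E17B8D (r,user):
  lvl0: tbl 0x12, slot 23 ⇒ 0x1E007 (P1/RW1/US1/PS0)
  lvl1: tbl 0x1E, slot 23 ⇒ 0x1F007 (P1/RW1/US1/PS0)
  ✓ 0x1FB8D  — 2 lookups
#3 VA=0x3404CD1 (w,user):
  lvl0: tbl 0x12, slot 26 ⇒ 0x23007 (P1/RW1/US1/PS0)
  lvl1: tbl 0x23, slot 4 ⇒ 0x24007 (P1/RW1/US1/PS0)
  ✓ 0x24CD1  — 2 lookups
#4 VA=0x180124C (w,kernel):
  lvl0: tbl 0x12, slot 12 ⇒ 0x28007 (P1/RW1/US1/PS0)
  lvl1: tbl 0x28, slot 1 ⇒ 0x2A007 (P1/RW1/US1/PS0)
  ✓ 0x2A24C  — 2 lookups
#5 VA=0xC008AB (w,user):
  lvl0: tbl 0x12, slot 6 ⇒ 0x66004 (P0/RW0/US1/PS0)
  → PAGE_NOT_PRESENT  (1 entries read)
#6 VA=0x320204B (w,user):
  lvl0: tbl 0x12, slot 25 ⇒ 0x2E007 (P1/RW1/US1/PS0)
  lvl1: tbl 0x2E, slot 2 ⇒ 0x2F005 (P1/RW0/US1/PS0)
  → PROTECTION_VIOLATION  (2 entries read)

Entries read for #5: 1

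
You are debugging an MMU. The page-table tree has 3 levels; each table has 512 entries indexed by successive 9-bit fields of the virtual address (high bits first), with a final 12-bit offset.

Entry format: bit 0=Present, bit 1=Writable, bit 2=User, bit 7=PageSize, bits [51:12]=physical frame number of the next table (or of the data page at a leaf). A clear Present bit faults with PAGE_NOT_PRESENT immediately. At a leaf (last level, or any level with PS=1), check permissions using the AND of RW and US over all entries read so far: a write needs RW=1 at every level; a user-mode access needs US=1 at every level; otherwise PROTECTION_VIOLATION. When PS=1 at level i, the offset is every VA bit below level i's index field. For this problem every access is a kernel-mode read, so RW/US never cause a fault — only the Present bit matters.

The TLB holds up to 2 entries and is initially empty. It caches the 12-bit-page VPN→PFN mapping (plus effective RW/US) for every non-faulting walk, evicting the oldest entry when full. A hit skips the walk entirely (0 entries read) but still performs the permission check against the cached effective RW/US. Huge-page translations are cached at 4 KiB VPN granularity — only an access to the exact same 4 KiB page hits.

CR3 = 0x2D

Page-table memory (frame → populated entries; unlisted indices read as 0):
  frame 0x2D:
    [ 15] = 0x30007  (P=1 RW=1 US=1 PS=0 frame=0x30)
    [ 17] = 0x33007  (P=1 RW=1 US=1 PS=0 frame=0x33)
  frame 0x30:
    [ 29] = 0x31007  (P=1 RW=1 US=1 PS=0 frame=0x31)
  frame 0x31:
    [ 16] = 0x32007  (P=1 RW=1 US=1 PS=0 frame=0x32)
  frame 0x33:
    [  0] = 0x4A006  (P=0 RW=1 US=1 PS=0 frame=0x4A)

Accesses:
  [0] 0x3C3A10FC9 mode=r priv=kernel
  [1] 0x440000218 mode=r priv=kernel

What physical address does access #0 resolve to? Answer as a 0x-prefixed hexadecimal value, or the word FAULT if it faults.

Trace:
#0 VA=0x3C3A10FC9 (r,kernel):
  L0: frame=0x2D idx=15 entry=0x30007 [P=1 RW=1 US=1 PS=0]
  L1: frame=0x30 idx=29 entry=0x31007 [P=1 RW=1 US=1 PS=0]
  L2: frame=0x31 idx=16 entry=0x32007 [P=1 RW=1 US=1 PS=0]
  ✓ 0x32FC9  — 3 lookups
#1 VA=0x440000218 (r,kernel):
  L0: frame=0x2D idx=17 entry=0x33007 [P=1 RW=1 US=1 PS=0]
  L1: frame=0x33 idx=0 entry=0x4A006 [P=0 RW=1 US=1 PS=0]
  → PAGE_NOT_PRESENT  (2 entries read)

Access #0 PA: 0x32FC9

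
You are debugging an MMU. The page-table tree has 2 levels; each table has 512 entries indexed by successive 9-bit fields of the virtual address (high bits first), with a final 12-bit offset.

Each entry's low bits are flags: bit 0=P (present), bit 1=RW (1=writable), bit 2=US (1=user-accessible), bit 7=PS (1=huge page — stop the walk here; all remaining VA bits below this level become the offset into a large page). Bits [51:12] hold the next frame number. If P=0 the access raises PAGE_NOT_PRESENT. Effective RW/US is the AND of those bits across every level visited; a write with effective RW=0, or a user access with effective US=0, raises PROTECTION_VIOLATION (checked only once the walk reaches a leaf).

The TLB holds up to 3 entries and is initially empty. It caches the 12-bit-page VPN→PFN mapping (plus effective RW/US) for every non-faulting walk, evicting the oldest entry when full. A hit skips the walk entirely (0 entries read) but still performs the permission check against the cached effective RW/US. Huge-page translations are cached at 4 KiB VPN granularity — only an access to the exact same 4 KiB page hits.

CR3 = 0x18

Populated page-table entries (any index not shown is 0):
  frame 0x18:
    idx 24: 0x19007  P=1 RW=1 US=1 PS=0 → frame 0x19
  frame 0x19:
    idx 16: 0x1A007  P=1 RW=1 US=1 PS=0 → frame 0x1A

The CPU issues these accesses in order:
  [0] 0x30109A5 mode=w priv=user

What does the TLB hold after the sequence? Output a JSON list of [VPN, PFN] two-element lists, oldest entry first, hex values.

Walk each access:
#0 VA=0x30109A5 (w,user):
  [0] read 0x18 idx=24: raw=0x19007 flags P=1 W=1 U=1 S=0
  [1] read 0x19 idx=16: raw=0x1A007 flags P=1 W=1 U=1 S=0
  ⇒ phys 0x1A9A5  [2 reads]

TLB: [["0x3010", "0x1A"]]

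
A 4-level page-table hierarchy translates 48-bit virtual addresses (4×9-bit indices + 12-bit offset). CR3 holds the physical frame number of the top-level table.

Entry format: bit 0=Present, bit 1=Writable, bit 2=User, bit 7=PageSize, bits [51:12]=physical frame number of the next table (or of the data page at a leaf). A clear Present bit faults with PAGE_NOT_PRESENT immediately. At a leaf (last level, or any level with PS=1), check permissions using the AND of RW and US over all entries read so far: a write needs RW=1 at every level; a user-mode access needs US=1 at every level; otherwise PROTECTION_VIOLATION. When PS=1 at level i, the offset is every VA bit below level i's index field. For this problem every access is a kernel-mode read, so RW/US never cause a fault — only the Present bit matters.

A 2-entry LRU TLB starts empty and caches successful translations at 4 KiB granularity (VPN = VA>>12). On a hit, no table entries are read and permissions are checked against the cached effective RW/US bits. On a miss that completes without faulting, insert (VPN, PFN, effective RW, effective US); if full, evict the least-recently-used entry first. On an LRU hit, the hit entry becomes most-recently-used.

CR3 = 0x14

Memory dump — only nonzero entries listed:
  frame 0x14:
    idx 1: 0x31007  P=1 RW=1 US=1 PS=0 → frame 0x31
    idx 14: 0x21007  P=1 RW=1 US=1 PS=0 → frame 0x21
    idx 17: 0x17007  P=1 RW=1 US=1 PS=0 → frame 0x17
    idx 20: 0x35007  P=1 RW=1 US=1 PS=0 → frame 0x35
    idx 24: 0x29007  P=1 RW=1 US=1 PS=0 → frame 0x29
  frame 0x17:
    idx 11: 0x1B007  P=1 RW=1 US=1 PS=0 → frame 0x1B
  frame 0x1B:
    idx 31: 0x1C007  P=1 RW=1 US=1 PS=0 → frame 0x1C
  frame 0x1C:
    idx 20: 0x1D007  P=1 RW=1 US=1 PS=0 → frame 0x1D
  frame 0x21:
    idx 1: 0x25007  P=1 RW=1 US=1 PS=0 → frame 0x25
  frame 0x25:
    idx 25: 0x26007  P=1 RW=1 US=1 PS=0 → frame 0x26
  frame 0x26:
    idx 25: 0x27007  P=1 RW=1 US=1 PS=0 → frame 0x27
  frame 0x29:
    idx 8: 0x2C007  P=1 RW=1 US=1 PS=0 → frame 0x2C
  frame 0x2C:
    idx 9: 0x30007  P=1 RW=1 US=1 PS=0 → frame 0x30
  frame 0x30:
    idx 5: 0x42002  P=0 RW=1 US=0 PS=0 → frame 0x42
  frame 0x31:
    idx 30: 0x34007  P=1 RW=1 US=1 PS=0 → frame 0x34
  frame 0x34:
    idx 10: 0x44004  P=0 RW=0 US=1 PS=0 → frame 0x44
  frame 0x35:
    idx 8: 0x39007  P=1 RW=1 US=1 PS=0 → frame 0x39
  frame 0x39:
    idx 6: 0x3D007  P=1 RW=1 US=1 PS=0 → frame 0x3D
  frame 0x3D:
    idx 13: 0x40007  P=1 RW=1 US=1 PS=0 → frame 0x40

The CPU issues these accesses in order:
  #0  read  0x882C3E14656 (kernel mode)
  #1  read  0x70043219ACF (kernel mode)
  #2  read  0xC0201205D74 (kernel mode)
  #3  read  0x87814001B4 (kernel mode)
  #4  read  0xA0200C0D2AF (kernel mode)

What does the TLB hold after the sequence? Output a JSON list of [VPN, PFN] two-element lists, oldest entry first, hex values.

Walk each access:
#0 VA=0x882C3E14656 (r,kernel):
  [0] read 0x14 idx=17: raw=0x17007 flags P=1 W=1 U=1 S=0
  [1] read 0x17 idx=11: raw=0x1B007 flags P=1 W=1 U=1 S=0
  [2] read 0x1B idx=31: raw=0x1C007 flags P=1 W=1 U=1 S=0
  [3] read 0x1C idx=20: raw=0x1D007 flags P=1 W=1 U=1 S=0
  ✓ 0x1D656  — 4 lookups
#1 VA=0x70043219ACF (r,kernel):
  [0] read 0x14 idx=14: raw=0x21007 flags P=1 W=1 U=1 S=0
  [1] read 0x21 idx=1: raw=0x25007 flags P=1 W=1 U=1 S=0
  [2] read 0x25 idx=25: raw=0x26007 flags P=1 W=1 U=1 S=0
  [3] read 0x26 idx=25: raw=0x27007 flags P=1 W=1 U=1 S=0
  ✓ 0x27ACF  — 4 lookups
#2 VA=0xC0201205D74 (r,kernel):
  [0] read 0x14 idx=24: raw=0x29007 flags P=1 W=1 U=1 S=0
  [1] read 0x29 idx=8: raw=0x2C007 flags P=1 W=1 U=1 S=0
  [2] read 0x2C idx=9: raw=0x30007 flags P=1 W=1 U=1 S=0
  [3] read 0x30 idx=5: raw=0x42002 flags P=0 W=1 U=0 S=0
  ✗ PAGE_NOT_PRESENT  [4 reads]
#3 VA=0x87814001B4 (r,kernel):
  [0] read 0x14 idx=1: raw=0x31007 flags P=1 W=1 U=1 S=0
  [1] read 0x31 idx=30: raw=0x34007 flags P=1 W=1 U=1 S=0
  [2] read 0x34 idx=10: raw=0x44004 flags P=0 W=0 U=1 S=0
  ✗ PAGE_NOT_PRESENT  [3 reads]
#4 VA=0xA0200C0D2AF (r,kernel):
  [0] read 0x14 idx=20: raw=0x35007 flags P=1 W=1 U=1 S=0
  [1] read 0x35 idx=8: raw=0x39007 flags P=1 W=1 U=1 S=0
  [2] read 0x39 idx=6: raw=0x3D007 flags P=1 W=1 U=1 S=0
  [3] read 0x3D idx=13: raw=0x40007 flags P=1 W=1 U=1 S=0
  ✓ 0x402AF  — 4 lookups

TLB: [["0x70043219", "0x27"], ["0xA0200C0D", "0x40"]]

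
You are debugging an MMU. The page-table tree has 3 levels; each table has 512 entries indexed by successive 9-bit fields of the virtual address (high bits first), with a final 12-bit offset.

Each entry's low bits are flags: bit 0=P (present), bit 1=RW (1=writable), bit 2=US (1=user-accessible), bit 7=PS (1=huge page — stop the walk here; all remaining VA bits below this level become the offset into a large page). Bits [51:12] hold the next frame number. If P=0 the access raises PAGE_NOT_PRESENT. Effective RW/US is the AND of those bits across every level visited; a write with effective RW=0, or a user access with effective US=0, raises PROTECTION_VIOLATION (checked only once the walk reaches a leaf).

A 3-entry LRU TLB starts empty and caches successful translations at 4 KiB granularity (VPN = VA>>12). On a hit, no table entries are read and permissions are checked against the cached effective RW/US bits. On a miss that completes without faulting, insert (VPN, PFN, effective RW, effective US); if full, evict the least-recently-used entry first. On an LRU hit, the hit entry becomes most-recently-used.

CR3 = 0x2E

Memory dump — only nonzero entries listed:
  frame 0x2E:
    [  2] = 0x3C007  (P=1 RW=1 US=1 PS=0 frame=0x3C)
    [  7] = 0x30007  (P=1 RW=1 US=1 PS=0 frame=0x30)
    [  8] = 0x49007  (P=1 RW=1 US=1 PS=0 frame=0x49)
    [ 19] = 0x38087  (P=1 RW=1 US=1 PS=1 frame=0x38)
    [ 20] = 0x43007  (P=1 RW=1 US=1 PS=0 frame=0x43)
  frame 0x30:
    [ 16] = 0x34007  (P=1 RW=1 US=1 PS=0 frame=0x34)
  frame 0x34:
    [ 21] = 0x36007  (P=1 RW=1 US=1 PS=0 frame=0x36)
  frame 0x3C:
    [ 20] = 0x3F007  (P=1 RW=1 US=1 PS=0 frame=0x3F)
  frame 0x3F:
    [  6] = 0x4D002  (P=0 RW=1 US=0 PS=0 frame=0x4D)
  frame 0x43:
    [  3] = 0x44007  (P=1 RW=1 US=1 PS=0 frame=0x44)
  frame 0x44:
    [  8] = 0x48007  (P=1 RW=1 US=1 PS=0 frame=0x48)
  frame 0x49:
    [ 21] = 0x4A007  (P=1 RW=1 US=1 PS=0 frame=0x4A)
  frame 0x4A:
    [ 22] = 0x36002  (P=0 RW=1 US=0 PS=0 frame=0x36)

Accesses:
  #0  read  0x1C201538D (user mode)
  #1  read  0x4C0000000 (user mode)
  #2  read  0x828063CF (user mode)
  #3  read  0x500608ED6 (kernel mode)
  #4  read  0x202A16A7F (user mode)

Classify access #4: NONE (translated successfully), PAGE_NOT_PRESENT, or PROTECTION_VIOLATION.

Per-access translation:
#0 VA=0x1C201538D (r,user):
  [0] read 0x2E idx=7: raw=0x30007 flags P=1 W=1 U=1 S=0
  [1] read 0x30 idx=16: raw=0x34007 flags P=1 W=1 U=1 S=0
  [2] read 0x34 idx=21: raw=0x36007 flags P=1 W=1 U=1 S=0
  → PA=0x3638D  (3 entries read)
#1 VA=0x4C0000000 (r,user):
  [0] read 0x2E idx=19: raw=0x38087 flags P=1 W=1 U=1 S=1
  → PA=0x38000 (huge @L0)  (1 entries read)
#2 VA=0x828063CF (r,user):
  [0] read 0x2E idx=2: raw=0x3C007 flags P=1 W=1 U=1 S=0
  [1] read 0x3C idx=20: raw=0x3F007 flags P=1 W=1 U=1 S=0
  [2] read 0x3F idx=6: raw=0x4D002 flags P=0 W=1 U=0 S=0
  → PAGE_NOT_PRESENT  (3 entries read)
#3 VA=0x500608ED6 (r,kernel):
  [0] read 0x2E idx=20: raw=0x43007 flags P=1 W=1 U=1 S=0
  [1] read 0x43 idx=3: raw=0x44007 flags P=1 W=1 U=1 S=0
  [2] read 0x44 idx=8: raw=0x48007 flags P=1 W=1 U=1 S=0
  → PA=0x48ED6  (3 entries read)
#4 VA=0x202A16A7F (r,user):
  [0] read 0x2E idx=8: raw=0x49007 flags P=1 W=1 U=1 S=0
  [1] read 0x49 idx=21: raw=0x4A007 flags P=1 W=1 U=1 S=0
  [2] read 0x4A idx=22: raw=0x36002 flags P=0 W=1 U=0 S=0
  → PAGE_NOT_PRESENT  (3 entries read)

Access #4 fault: PAGE_NOT_PRESENT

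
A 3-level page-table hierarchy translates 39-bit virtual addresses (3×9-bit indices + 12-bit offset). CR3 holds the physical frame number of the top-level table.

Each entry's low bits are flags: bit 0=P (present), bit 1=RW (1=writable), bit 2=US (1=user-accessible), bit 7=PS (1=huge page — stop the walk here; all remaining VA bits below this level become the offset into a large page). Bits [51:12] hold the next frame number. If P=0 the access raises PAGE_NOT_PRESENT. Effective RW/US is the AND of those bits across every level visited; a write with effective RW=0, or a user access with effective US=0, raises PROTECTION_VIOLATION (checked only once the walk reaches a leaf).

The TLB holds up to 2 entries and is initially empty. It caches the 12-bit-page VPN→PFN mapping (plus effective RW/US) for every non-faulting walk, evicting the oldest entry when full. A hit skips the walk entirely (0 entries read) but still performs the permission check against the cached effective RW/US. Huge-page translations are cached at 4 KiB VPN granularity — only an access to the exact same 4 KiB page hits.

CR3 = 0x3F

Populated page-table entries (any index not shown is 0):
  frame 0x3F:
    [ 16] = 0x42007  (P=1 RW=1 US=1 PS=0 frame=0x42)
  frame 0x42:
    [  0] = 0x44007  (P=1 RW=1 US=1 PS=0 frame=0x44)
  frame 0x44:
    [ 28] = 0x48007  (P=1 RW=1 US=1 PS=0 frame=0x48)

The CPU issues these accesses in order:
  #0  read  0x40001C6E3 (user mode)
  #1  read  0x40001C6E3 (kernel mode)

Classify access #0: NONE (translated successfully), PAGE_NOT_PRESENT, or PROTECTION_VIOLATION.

Per-access translation:
#0 VA=0x40001C6E3 (r,user):
  L0 @0x3F[16] → 0x42007  P=1,RW=1,US=1,PS=0
  L1 @0x42[0] → 0x44007  P=1,RW=1,US=1,PS=0
  L2 @0x44[28] → 0x48007  P=1,RW=1,US=1,PS=0
  → PA=0x486E3  (3 entries read)
#1 VA=0x40001C6E3 (r,kernel):
  TLB hit vpn=0x40001C → PA=0x486E3

Access #0 fault: NONE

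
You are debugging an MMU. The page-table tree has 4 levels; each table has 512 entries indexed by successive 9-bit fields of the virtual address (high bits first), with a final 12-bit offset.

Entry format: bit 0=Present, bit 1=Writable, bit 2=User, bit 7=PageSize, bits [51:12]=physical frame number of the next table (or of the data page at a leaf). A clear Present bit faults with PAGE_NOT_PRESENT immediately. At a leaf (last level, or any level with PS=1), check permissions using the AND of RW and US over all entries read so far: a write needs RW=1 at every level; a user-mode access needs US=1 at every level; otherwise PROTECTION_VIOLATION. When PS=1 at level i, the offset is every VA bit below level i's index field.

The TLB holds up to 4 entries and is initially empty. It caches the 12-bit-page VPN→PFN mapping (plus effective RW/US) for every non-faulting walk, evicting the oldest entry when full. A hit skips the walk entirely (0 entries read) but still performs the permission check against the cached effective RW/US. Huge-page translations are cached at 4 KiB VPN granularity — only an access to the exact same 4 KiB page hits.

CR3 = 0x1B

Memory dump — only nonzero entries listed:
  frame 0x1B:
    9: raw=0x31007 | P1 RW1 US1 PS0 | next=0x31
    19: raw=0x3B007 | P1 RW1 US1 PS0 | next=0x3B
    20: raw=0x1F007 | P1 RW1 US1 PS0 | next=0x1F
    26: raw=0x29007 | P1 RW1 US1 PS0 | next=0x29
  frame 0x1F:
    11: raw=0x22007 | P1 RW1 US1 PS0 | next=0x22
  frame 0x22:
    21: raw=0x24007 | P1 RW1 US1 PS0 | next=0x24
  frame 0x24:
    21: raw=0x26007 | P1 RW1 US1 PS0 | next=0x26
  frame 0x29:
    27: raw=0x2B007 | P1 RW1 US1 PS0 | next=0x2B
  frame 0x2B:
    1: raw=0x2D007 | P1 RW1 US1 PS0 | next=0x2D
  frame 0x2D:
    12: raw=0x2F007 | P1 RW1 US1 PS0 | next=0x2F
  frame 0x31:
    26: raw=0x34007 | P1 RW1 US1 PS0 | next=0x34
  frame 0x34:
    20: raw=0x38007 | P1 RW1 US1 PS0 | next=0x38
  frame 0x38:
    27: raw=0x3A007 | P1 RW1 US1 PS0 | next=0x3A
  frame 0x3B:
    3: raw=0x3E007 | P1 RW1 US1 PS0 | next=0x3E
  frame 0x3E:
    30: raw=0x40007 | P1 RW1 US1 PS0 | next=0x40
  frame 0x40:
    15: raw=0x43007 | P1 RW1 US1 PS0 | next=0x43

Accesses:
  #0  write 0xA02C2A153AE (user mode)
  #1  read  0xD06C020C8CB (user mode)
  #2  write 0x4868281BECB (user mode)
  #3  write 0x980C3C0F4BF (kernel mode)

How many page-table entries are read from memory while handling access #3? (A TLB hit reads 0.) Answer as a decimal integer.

Trace:
#0 VA=0xA02C2A153AE (w,user):
  lvl0: tbl 0x1B, slot 20 ⇒ 0x1F007 (P1/RW1/US1/PS0)
  lvl1: tbl 0x1F, slot 11 ⇒ 0x22007 (P1/RW1/US1/PS0)
  lvl2: tbl 0x22, slot 21 ⇒ 0x24007 (P1/RW1/US1/PS0)
  lvl3: tbl 0x24, slot 21 ⇒ 0x26007 (P1/RW1/US1/PS0)
  → PA=0x263AE  (4 entries read)
#1 VA=0xD06C020C8CB (r,user):
  lvl0: tbl 0x1B, slot 26 ⇒ 0x29007 (P1/RW1/US1/PS0)
  lvl1: tbl 0x29, slot 27 ⇒ 0x2B007 (P1/RW1/US1/PS0)
  lvl2: tbl 0x2B, slot 1 ⇒ 0x2D007 (P1/RW1/US1/PS0)
  lvl3: tbl 0x2D, slot 12 ⇒ 0x2F007 (P1/RW1/US1/PS0)
  → PA=0x2F8CB  (4 entries read)
#2 VA=0x4868281BECB (w,user):
  lvl0: tbl 0x1B, slot 9 ⇒ 0x31007 (P1/RW1/US1/PS0)
  lvl1: tbl 0x31, slot 26 ⇒ 0x34007 (P1/RW1/US1/PS0)
  lvl2: tbl 0x34, slot 20 ⇒ 0x38007 (P1/RW1/US1/PS0)
  lvl3: tbl 0x38, slot 27 ⇒ 0x3A007 (P1/RW1/US1/PS0)
  → PA=0x3AECB  (4 entries read)
#3 VA=0x980C3C0F4BF (w,kernel):
  lvl0: tbl 0x1B, slot 19 ⇒ 0x3B007 (P1/RW1/US1/PS0)
  lvl1: tbl 0x3B, slot 3 ⇒ 0x3E007 (P1/RW1/US1/PS0)
  lvl2: tbl 0x3E, slot 30 ⇒ 0x40007 (P1/RW1/US1/PS0)
  lvl3: tbl 0x40, slot 15 ⇒ 0x43007 (P1/RW1/US1/PS0)
  → PA=0x434BF  (4 entries read)

Entries read for #3: 4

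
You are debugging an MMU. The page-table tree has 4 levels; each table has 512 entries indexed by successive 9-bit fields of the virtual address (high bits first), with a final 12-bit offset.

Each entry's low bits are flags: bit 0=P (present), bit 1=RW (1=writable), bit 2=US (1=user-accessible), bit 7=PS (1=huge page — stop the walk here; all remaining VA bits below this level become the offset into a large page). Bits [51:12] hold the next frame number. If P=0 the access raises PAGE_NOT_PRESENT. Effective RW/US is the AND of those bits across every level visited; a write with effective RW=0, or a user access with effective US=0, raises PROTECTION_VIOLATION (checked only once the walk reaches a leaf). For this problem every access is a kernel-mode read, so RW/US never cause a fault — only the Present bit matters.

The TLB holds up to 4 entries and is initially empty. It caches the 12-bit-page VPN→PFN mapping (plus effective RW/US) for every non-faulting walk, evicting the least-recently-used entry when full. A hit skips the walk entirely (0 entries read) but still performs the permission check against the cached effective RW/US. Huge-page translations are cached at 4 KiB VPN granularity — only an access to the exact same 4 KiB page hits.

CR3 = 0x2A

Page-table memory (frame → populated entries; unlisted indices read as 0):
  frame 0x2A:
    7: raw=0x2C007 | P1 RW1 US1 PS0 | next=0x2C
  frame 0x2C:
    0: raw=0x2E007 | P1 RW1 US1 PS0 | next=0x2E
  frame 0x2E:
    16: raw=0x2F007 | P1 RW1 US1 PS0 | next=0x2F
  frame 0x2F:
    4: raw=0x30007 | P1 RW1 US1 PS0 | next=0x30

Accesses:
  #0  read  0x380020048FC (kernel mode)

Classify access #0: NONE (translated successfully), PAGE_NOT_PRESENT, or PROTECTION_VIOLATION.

Walk each access:
#0 VA=0x380020048FC (r,kernel):
  [0] read 0x2A idx=7: raw=0x2C007 flags P=1 W=1 U=1 S=0
  [1] read 0x2C idx=0: raw=0x2E007 flags P=1 W=1 U=1 S=0
  [2] read 0x2E idx=16: raw=0x2F007 flags P=1 W=1 U=1 S=0
  [3] read 0x2F idx=4: raw=0x30007 flags P=1 W=1 U=1 S=0
  ⇒ phys 0x308FC  [4 reads]

Access #0 fault: NONE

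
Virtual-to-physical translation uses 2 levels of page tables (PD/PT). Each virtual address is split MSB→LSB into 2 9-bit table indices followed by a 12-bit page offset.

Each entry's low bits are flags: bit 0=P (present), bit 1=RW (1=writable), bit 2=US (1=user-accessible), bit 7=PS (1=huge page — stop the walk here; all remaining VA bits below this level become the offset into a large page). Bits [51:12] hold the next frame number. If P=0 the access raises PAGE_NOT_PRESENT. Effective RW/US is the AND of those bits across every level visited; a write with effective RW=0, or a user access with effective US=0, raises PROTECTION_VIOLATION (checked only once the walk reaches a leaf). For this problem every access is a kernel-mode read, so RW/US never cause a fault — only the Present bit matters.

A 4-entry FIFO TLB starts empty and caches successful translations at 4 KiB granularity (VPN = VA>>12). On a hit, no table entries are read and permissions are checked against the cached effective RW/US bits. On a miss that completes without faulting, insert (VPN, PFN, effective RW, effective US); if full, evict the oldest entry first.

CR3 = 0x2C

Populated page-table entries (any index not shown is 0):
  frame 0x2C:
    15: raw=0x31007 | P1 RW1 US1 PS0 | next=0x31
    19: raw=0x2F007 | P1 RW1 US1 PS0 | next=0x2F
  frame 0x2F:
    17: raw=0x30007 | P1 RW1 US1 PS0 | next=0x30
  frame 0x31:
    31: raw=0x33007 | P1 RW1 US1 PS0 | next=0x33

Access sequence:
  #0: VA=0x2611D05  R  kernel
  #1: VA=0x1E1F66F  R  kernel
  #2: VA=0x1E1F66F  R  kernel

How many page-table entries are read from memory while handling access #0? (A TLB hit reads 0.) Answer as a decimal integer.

Walk each access:
#0 VA=0x2611D05 (r,kernel):
  lvl0: tbl 0x2C, slot 19 ⇒ 0x2F007 (P1/RW1/US1/PS0)
  lvl1: tbl 0x2F, slot 17 ⇒ 0x30007 (P1/RW1/US1/PS0)
  ✓ 0x30D05  — 2 lookups
#1 VA=0x1E1F66F (r,kernel):
  lvl0: tbl 0x2C, slot 15 ⇒ 0x31007 (P1/RW1/US1/PS0)
  lvl1: tbl 0x31, slot 31 ⇒ 0x33007 (P1/RW1/US1/PS0)
  ✓ 0x3366F  — 2 lookups
#2 VA=0x1E1F66F (r,kernel):
  TLB hit vpn=0x1E1F → PA=0x3366F

Entries read for #0: 2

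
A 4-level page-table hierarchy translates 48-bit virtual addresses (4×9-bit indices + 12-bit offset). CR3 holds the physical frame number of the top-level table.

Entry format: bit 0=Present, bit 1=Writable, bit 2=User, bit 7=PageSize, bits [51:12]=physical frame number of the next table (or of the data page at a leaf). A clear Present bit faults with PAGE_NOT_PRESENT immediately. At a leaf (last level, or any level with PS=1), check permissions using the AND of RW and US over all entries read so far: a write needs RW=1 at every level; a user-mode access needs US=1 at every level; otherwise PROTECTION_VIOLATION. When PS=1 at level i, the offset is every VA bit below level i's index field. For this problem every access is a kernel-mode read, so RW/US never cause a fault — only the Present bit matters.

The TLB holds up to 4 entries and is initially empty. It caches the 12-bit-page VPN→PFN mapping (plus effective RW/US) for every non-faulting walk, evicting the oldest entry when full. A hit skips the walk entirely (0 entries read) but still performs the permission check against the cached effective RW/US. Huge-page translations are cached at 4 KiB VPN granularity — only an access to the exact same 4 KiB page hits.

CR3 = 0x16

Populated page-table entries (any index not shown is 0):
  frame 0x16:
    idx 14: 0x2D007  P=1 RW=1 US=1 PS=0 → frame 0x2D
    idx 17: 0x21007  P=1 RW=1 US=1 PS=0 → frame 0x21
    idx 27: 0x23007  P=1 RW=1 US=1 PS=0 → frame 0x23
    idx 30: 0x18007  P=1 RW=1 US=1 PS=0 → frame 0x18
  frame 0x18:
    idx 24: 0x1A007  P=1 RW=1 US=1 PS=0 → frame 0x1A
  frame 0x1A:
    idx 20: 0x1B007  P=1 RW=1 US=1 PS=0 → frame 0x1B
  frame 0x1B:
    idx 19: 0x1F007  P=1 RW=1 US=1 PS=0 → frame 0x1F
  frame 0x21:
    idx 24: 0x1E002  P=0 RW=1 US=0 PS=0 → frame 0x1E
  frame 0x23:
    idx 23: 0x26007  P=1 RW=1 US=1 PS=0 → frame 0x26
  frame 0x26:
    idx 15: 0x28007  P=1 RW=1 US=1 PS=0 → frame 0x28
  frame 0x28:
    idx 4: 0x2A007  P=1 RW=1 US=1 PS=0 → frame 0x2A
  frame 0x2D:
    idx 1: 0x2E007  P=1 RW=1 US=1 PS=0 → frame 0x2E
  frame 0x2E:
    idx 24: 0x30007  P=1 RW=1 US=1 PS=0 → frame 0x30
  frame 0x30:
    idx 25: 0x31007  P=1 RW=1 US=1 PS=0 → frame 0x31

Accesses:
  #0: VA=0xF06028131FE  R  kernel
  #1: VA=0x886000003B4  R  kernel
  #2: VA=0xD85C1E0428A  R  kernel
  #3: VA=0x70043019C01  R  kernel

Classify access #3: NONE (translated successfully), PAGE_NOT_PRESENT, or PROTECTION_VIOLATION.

Trace:
#0 VA=0xF06028131FE (r,kernel):
  L0 @0x16[30] → 0x18007  P=1,RW=1,US=1,PS=0
  L1 @0x18[24] → 0x1A007  P=1,RW=1,US=1,PS=0
  L2 @0x1A[20] → 0x1B007  P=1,RW=1,US=1,PS=0
  L3 @0x1B[19] → 0x1F007  P=1,RW=1,US=1,PS=0
  ⇒ phys 0x1F1FE  [4 reads]
#1 VA=0x886000003B4 (r,kernel):
  L0 @0x16[17] → 0x21007  P=1,RW=1,US=1,PS=0
  L1 @0x21[24] → 0x1E002  P=0,RW=1,US=0,PS=0
  ✗ PAGE_NOT_PRESENT  [2 reads]
#2 VA=0xD85C1E0428A (r,kernel):
  L0 @0x16[27] → 0x23007  P=1,RW=1,US=1,PS=0
  L1 @0x23[23] → 0x26007  P=1,RW=1,US=1,PS=0
  L2 @0x26[15] → 0x28007  P=1,RW=1,US=1,PS=0
  L3 @0x28[4] → 0x2A007  P=1,RW=1,US=1,PS=0
  ⇒ phys 0x2A28A  [4 reads]
#3 VA=0x70043019C01 (r,kernel):
  L0 @0x16[14] → 0x2D007  P=1,RW=1,US=1,PS=0
  L1 @0x2D[1] → 0x2E007  P=1,RW=1,US=1,PS=0
  L2 @0x2E[24] → 0x30007  P=1,RW=1,US=1,PS=0
  L3 @0x30[25] → 0x31007  P=1,RW=1,US=1,PS=0
  ⇒ phys 0x31C01  [4 reads]

Access #3 fault: NONE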